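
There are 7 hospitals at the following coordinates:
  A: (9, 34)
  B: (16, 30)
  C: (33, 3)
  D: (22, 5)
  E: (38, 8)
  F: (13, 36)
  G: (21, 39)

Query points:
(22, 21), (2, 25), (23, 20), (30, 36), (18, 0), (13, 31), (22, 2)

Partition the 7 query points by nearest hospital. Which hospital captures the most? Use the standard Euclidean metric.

B

(22, 21) — d² to each: A:338, B:117, C:445, D:256, E:425, F:306, G:325 → nearest is B
(2, 25) — d² to each: A:130, B:221, C:1445, D:800, E:1585, F:242, G:557 → nearest is A
(23, 20) — d² to each: A:392, B:149, C:389, D:226, E:369, F:356, G:365 → nearest is B
(30, 36) — d² to each: A:445, B:232, C:1098, D:1025, E:848, F:289, G:90 → nearest is G
(18, 0) — d² to each: A:1237, B:904, C:234, D:41, E:464, F:1321, G:1530 → nearest is D
(13, 31) — d² to each: A:25, B:10, C:1184, D:757, E:1154, F:25, G:128 → nearest is B
(22, 2) — d² to each: A:1193, B:820, C:122, D:9, E:292, F:1237, G:1370 → nearest is D
Tally — A:1, B:3, D:2, G:1. B captures the most (3).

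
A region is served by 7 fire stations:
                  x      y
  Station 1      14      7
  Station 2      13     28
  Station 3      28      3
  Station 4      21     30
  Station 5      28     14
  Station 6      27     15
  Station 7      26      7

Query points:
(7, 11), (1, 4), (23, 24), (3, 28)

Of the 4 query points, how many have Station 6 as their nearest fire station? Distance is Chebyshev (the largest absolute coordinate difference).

(7, 11) — d to each: Station 1:7, Station 2:17, Station 3:21, Station 4:19, Station 5:21, Station 6:20, Station 7:19 → nearest is Station 1
(1, 4) — d to each: Station 1:13, Station 2:24, Station 3:27, Station 4:26, Station 5:27, Station 6:26, Station 7:25 → nearest is Station 1
(23, 24) — d to each: Station 1:17, Station 2:10, Station 3:21, Station 4:6, Station 5:10, Station 6:9, Station 7:17 → nearest is Station 4
(3, 28) — d to each: Station 1:21, Station 2:10, Station 3:25, Station 4:18, Station 5:25, Station 6:24, Station 7:23 → nearest is Station 2
0 of the 4 points have Station 6 as nearest.

0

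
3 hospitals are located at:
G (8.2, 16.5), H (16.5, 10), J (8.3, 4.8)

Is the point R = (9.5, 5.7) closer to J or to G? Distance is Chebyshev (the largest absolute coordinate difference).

d(R,J) = max(1.2, 0.9) = 1.2
d(R,G) = max(1.3, 10.8) = 10.8
1.2 < 10.8, so J is closer.

J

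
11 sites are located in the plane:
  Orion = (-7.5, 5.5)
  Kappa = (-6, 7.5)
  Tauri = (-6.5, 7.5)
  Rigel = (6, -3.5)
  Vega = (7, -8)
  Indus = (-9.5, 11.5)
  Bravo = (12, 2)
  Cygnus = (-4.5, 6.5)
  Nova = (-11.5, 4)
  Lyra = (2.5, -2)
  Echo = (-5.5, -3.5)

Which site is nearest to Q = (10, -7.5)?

Vega

Compare squared distances (the ordering matches that of the actual distances):
d²(Q, Orion) = 306.25 + 169 = 475.25
d²(Q, Kappa) = 256 + 225 = 481
d²(Q, Tauri) = 272.25 + 225 = 497.25
d²(Q, Rigel) = 16 + 16 = 32
d²(Q, Vega) = 9 + 0.25 = 9.25
d²(Q, Indus) = 380.25 + 361 = 741.25
d²(Q, Bravo) = 4 + 90.25 = 94.25
d²(Q, Cygnus) = 210.25 + 196 = 406.25
d²(Q, Nova) = 462.25 + 132.25 = 594.5
d²(Q, Lyra) = 56.25 + 30.25 = 86.5
d²(Q, Echo) = 240.25 + 16 = 256.25
The smallest is to Vega, so Q lies in the Voronoi region of Vega.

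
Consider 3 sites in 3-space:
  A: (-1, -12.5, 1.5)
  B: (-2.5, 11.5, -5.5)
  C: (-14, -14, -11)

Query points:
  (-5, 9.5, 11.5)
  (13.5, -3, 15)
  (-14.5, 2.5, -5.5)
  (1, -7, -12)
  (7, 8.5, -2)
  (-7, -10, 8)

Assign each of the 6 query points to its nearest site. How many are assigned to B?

(-5, 9.5, 11.5) — d² to each: A:600, B:299.25, C:1139.5 → nearest is B
(13.5, -3, 15) — d² to each: A:482.75, B:886.5, C:1553.25 → nearest is A
(-14.5, 2.5, -5.5) — d² to each: A:456.25, B:225, C:302.75 → nearest is B
(1, -7, -12) — d² to each: A:216.5, B:396.75, C:275 → nearest is A
(7, 8.5, -2) — d² to each: A:517.25, B:111.5, C:1028.25 → nearest is B
(-7, -10, 8) — d² to each: A:84.5, B:664.75, C:426 → nearest is A
3 of the 6 points have B as nearest.

3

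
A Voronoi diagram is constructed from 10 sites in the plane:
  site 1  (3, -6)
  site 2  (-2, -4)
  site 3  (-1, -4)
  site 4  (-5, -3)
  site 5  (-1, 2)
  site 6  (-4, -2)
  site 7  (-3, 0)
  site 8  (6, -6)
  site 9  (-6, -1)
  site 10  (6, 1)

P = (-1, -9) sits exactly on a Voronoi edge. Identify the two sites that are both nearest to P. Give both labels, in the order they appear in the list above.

site 1 and site 3

Squared distances from P to each site:
d²(P, site 1) = 16 + 9 = 25
d²(P, site 2) = 1 + 25 = 26
d²(P, site 3) = 0 + 25 = 25
d²(P, site 4) = 16 + 36 = 52
d²(P, site 5) = 0 + 121 = 121
d²(P, site 6) = 9 + 49 = 58
d²(P, site 7) = 4 + 81 = 85
d²(P, site 8) = 49 + 9 = 58
d²(P, site 9) = 25 + 64 = 89
d²(P, site 10) = 49 + 100 = 149
P is equidistant from site 1 and site 3 (both at squared distance 25), and every other site is strictly farther — so P lies on the site 1–site 3 Voronoi edge.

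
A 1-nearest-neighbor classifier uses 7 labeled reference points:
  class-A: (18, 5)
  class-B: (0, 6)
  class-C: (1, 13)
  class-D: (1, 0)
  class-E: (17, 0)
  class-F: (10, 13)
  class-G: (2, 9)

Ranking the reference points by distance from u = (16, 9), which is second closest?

Since √ is increasing, it suffices to compare squared distances:
d²(u, class-A) = (16−18)² + (9−5)² = 4 + 16 = 20
d²(u, class-B) = (16−0)² + (9−6)² = 256 + 9 = 265
d²(u, class-C) = (16−1)² + (9−13)² = 225 + 16 = 241
d²(u, class-D) = (16−1)² + (9−0)² = 225 + 81 = 306
d²(u, class-E) = (16−17)² + (9−0)² = 1 + 81 = 82
d²(u, class-F) = (16−10)² + (9−13)² = 36 + 16 = 52
d²(u, class-G) = (16−2)² + (9−9)² = 196 + 0 = 196
Sorted ascending: class-A, class-F, class-E, … — the second-nearest is class-F.

class-F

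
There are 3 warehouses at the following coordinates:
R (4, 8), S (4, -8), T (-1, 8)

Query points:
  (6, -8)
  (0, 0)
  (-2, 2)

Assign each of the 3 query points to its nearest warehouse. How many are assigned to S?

(6, -8) — d² to each: R:260, S:4, T:305 → nearest is S
(0, 0) — d² to each: R:80, S:80, T:65 → nearest is T
(-2, 2) — d² to each: R:72, S:136, T:37 → nearest is T
1 of the 3 points has S as nearest.

1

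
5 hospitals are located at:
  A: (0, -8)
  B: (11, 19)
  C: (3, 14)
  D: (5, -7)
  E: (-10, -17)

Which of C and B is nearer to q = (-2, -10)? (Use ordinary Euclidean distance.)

Compare squared distances:
|qC|² = (-2−3)² + (-10−14)² = 25 + 576 = 601
|qB|² = (-2−11)² + (-10−19)² = 169 + 841 = 1010
601 < 1010, so C is closer.

C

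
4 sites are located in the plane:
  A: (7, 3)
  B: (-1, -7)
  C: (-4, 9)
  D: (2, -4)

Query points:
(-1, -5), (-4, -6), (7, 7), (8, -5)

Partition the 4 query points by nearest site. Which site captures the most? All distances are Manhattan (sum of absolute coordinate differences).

(-1, -5) — d to each: A:16, B:2, C:17, D:4 → nearest is B
(-4, -6) — d to each: A:20, B:4, C:15, D:8 → nearest is B
(7, 7) — d to each: A:4, B:22, C:13, D:16 → nearest is A
(8, -5) — d to each: A:9, B:11, C:26, D:7 → nearest is D
Tally — A:1, B:2, D:1. B captures the most (2).

B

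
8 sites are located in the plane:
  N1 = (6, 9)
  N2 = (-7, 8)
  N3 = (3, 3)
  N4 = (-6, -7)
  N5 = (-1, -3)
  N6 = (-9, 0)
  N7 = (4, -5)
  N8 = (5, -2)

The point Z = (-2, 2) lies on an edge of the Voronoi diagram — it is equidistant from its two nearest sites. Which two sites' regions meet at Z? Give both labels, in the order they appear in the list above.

Squared distances from Z to each site:
|ZN1|² = (-2−6)² + (2−9)² = 64 + 49 = 113
|ZN2|² = (-2−(-7))² + (2−8)² = 25 + 36 = 61
|ZN3|² = (-2−3)² + (2−3)² = 25 + 1 = 26
|ZN4|² = (-2−(-6))² + (2−(-7))² = 16 + 81 = 97
|ZN5|² = (-2−(-1))² + (2−(-3))² = 1 + 25 = 26
|ZN6|² = (-2−(-9))² + (2−0)² = 49 + 4 = 53
|ZN7|² = (-2−4)² + (2−(-5))² = 36 + 49 = 85
|ZN8|² = (-2−5)² + (2−(-2))² = 49 + 16 = 65
Z is equidistant from N3 and N5 (both at squared distance 26), and every other site is strictly farther — so Z lies on the N3–N5 Voronoi edge.

N3 and N5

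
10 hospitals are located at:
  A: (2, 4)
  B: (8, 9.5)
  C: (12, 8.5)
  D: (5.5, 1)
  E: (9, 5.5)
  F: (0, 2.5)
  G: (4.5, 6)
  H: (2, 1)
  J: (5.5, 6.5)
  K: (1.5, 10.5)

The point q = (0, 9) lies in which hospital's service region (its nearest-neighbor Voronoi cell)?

K

Compare squared distances (the ordering matches that of the actual distances):
|qA|² = (0−2)² + (9−4)² = 4 + 25 = 29
|qB|² = (0−8)² + (9−9.5)² = 64 + 0.25 = 64.25
|qC|² = (0−12)² + (9−8.5)² = 144 + 0.25 = 144.25
|qD|² = (0−5.5)² + (9−1)² = 30.25 + 64 = 94.25
|qE|² = (0−9)² + (9−5.5)² = 81 + 12.25 = 93.25
|qF|² = (0−0)² + (9−2.5)² = 0 + 42.25 = 42.25
|qG|² = (0−4.5)² + (9−6)² = 20.25 + 9 = 29.25
|qH|² = (0−2)² + (9−1)² = 4 + 64 = 68
|qJ|² = (0−5.5)² + (9−6.5)² = 30.25 + 6.25 = 36.5
|qK|² = (0−1.5)² + (9−10.5)² = 2.25 + 2.25 = 4.5
K is nearest.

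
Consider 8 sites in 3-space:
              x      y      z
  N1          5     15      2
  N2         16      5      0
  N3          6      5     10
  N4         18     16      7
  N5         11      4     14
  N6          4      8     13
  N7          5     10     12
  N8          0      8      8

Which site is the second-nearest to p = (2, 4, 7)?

N3

Squared Euclidean distances:
|pN1|² = (2−5)² + (4−15)² + (7−2)² = 9 + 121 + 25 = 155
|pN2|² = (2−16)² + (4−5)² + (7−0)² = 196 + 1 + 49 = 246
|pN3|² = (2−6)² + (4−5)² + (7−10)² = 16 + 1 + 9 = 26
|pN4|² = (2−18)² + (4−16)² + (7−7)² = 256 + 144 + 0 = 400
|pN5|² = (2−11)² + (4−4)² + (7−14)² = 81 + 0 + 49 = 130
|pN6|² = (2−4)² + (4−8)² + (7−13)² = 4 + 16 + 36 = 56
|pN7|² = (2−5)² + (4−10)² + (7−12)² = 9 + 36 + 25 = 70
|pN8|² = (2−0)² + (4−8)² + (7−8)² = 4 + 16 + 1 = 21
Sorted ascending: N8, N3, N6, … — the second-nearest is N3.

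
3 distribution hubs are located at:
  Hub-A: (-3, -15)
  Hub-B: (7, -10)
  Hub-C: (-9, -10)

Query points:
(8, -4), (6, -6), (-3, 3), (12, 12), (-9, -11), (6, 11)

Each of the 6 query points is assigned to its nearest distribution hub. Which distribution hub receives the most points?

Hub-B

(8, -4) — d² to each: Hub-A:242, Hub-B:37, Hub-C:325 → nearest is Hub-B
(6, -6) — d² to each: Hub-A:162, Hub-B:17, Hub-C:241 → nearest is Hub-B
(-3, 3) — d² to each: Hub-A:324, Hub-B:269, Hub-C:205 → nearest is Hub-C
(12, 12) — d² to each: Hub-A:954, Hub-B:509, Hub-C:925 → nearest is Hub-B
(-9, -11) — d² to each: Hub-A:52, Hub-B:257, Hub-C:1 → nearest is Hub-C
(6, 11) — d² to each: Hub-A:757, Hub-B:442, Hub-C:666 → nearest is Hub-B
Tally — Hub-B:4, Hub-C:2. Hub-B captures the most (4).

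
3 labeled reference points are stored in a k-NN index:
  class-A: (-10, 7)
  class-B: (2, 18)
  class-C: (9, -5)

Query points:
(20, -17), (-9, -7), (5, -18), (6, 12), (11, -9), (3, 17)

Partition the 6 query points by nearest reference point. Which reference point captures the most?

class-C

(20, -17) — d² to each: class-A:1476, class-B:1549, class-C:265 → nearest is class-C
(-9, -7) — d² to each: class-A:197, class-B:746, class-C:328 → nearest is class-A
(5, -18) — d² to each: class-A:850, class-B:1305, class-C:185 → nearest is class-C
(6, 12) — d² to each: class-A:281, class-B:52, class-C:298 → nearest is class-B
(11, -9) — d² to each: class-A:697, class-B:810, class-C:20 → nearest is class-C
(3, 17) — d² to each: class-A:269, class-B:2, class-C:520 → nearest is class-B
Tally — class-A:1, class-B:2, class-C:3. class-C captures the most (3).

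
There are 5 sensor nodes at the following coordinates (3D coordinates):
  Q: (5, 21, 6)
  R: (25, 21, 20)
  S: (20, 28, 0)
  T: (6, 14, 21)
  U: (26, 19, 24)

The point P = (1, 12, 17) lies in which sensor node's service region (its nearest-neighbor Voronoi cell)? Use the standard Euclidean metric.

T

Squared Euclidean distances:
|PQ|² = 16 + 81 + 121 = 218
|PR|² = 576 + 81 + 9 = 666
|PS|² = 361 + 256 + 289 = 906
|PT|² = 25 + 4 + 16 = 45
|PU|² = 625 + 49 + 49 = 723
The smallest is to T, so P lies in the Voronoi region of T.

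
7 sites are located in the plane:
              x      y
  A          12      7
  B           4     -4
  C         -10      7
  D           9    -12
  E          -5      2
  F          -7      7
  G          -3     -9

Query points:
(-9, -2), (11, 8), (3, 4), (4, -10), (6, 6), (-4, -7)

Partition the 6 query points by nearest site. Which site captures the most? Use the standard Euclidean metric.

(-9, -2) — d² to each: A:522, B:173, C:82, D:424, E:32, F:85, G:85 → nearest is E
(11, 8) — d² to each: A:2, B:193, C:442, D:404, E:292, F:325, G:485 → nearest is A
(3, 4) — d² to each: A:90, B:65, C:178, D:292, E:68, F:109, G:205 → nearest is B
(4, -10) — d² to each: A:353, B:36, C:485, D:29, E:225, F:410, G:50 → nearest is D
(6, 6) — d² to each: A:37, B:104, C:257, D:333, E:137, F:170, G:306 → nearest is A
(-4, -7) — d² to each: A:452, B:73, C:232, D:194, E:82, F:205, G:5 → nearest is G
Tally — A:2, B:1, D:1, E:1, G:1. A captures the most (2).

A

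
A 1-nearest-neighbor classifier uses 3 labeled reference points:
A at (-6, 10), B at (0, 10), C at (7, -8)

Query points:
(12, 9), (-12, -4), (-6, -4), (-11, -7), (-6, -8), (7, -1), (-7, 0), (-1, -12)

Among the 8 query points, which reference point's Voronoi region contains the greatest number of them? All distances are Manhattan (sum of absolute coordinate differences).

(12, 9) — d to each: A:19, B:13, C:22 → nearest is B
(-12, -4) — d to each: A:20, B:26, C:23 → nearest is A
(-6, -4) — d to each: A:14, B:20, C:17 → nearest is A
(-11, -7) — d to each: A:22, B:28, C:19 → nearest is C
(-6, -8) — d to each: A:18, B:24, C:13 → nearest is C
(7, -1) — d to each: A:24, B:18, C:7 → nearest is C
(-7, 0) — d to each: A:11, B:17, C:22 → nearest is A
(-1, -12) — d to each: A:27, B:23, C:12 → nearest is C
Tally — A:3, B:1, C:4. C captures the most (4).

C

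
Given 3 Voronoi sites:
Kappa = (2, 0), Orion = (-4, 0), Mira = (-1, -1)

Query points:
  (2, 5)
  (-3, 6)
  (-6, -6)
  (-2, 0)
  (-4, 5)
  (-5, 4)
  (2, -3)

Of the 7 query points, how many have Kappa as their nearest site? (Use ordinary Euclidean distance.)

(2, 5) — d² to each: Kappa:25, Orion:61, Mira:45 → nearest is Kappa
(-3, 6) — d² to each: Kappa:61, Orion:37, Mira:53 → nearest is Orion
(-6, -6) — d² to each: Kappa:100, Orion:40, Mira:50 → nearest is Orion
(-2, 0) — d² to each: Kappa:16, Orion:4, Mira:2 → nearest is Mira
(-4, 5) — d² to each: Kappa:61, Orion:25, Mira:45 → nearest is Orion
(-5, 4) — d² to each: Kappa:65, Orion:17, Mira:41 → nearest is Orion
(2, -3) — d² to each: Kappa:9, Orion:45, Mira:13 → nearest is Kappa
2 of the 7 points have Kappa as nearest.

2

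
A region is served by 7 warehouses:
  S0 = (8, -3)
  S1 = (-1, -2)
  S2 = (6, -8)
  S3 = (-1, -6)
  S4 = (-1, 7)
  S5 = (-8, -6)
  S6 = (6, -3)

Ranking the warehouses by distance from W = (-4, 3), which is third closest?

Squared Euclidean distances:
|WS0|² = (-4−8)² + (3−(-3))² = 144 + 36 = 180
|WS1|² = (-4−(-1))² + (3−(-2))² = 9 + 25 = 34
|WS2|² = (-4−6)² + (3−(-8))² = 100 + 121 = 221
|WS3|² = (-4−(-1))² + (3−(-6))² = 9 + 81 = 90
|WS4|² = (-4−(-1))² + (3−7)² = 9 + 16 = 25
|WS5|² = (-4−(-8))² + (3−(-6))² = 16 + 81 = 97
|WS6|² = (-4−6)² + (3−(-3))² = 100 + 36 = 136
Sorted ascending: S4, S1, S3, S5, … — the third-nearest is S3.

S3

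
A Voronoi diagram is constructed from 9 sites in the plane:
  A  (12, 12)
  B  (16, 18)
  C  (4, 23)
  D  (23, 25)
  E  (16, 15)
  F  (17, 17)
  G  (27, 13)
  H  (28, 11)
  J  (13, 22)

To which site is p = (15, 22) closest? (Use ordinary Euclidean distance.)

J

Squared Euclidean distances:
|pA|² = 9 + 100 = 109
|pB|² = 1 + 16 = 17
|pC|² = 121 + 1 = 122
|pD|² = 64 + 9 = 73
|pE|² = 1 + 49 = 50
|pF|² = 4 + 25 = 29
|pG|² = 144 + 81 = 225
|pH|² = 169 + 121 = 290
|pJ|² = 4 + 0 = 4
J is nearest.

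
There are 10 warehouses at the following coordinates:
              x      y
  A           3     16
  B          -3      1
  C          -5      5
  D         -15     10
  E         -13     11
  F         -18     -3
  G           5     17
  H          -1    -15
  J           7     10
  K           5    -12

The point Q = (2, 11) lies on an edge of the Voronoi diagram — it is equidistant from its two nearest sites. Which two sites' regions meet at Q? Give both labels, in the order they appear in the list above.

Squared distances from Q to each site:
|QA|² = (2−3)² + (11−16)² = 1 + 25 = 26
|QB|² = (2−(-3))² + (11−1)² = 25 + 100 = 125
|QC|² = (2−(-5))² + (11−5)² = 49 + 36 = 85
|QD|² = (2−(-15))² + (11−10)² = 289 + 1 = 290
|QE|² = (2−(-13))² + (11−11)² = 225 + 0 = 225
|QF|² = (2−(-18))² + (11−(-3))² = 400 + 196 = 596
|QG|² = (2−5)² + (11−17)² = 9 + 36 = 45
|QH|² = (2−(-1))² + (11−(-15))² = 9 + 676 = 685
|QJ|² = (2−7)² + (11−10)² = 25 + 1 = 26
|QK|² = (2−5)² + (11−(-12))² = 9 + 529 = 538
Q is equidistant from A and J (both at squared distance 26), and every other site is strictly farther — so Q lies on the A–J Voronoi edge.

A and J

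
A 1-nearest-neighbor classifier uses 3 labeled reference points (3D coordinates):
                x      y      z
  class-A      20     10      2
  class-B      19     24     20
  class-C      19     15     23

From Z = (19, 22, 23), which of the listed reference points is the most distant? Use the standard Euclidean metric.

class-A

Since √ is increasing, it suffices to compare squared distances:
d²(Z, class-A) = (19−20)² + (22−10)² + (23−2)² = 1 + 144 + 441 = 586
d²(Z, class-B) = (19−19)² + (22−24)² + (23−20)² = 0 + 4 + 9 = 13
d²(Z, class-C) = (19−19)² + (22−15)² + (23−23)² = 0 + 49 + 0 = 49
The largest is to class-A.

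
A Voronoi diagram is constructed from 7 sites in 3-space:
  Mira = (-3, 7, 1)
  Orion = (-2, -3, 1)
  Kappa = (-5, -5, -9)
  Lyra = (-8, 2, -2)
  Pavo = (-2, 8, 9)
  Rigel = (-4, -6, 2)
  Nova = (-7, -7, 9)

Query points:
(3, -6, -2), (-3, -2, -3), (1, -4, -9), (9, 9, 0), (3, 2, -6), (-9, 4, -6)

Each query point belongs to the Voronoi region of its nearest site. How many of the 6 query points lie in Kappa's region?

(3, -6, -2) — d² to each: Mira:214, Orion:43, Kappa:114, Lyra:185, Pavo:342, Rigel:65, Nova:222 → nearest is Orion
(-3, -2, -3) — d² to each: Mira:97, Orion:18, Kappa:49, Lyra:42, Pavo:245, Rigel:42, Nova:185 → nearest is Orion
(1, -4, -9) — d² to each: Mira:237, Orion:110, Kappa:37, Lyra:166, Pavo:477, Rigel:150, Nova:397 → nearest is Kappa
(9, 9, 0) — d² to each: Mira:149, Orion:266, Kappa:473, Lyra:342, Pavo:203, Rigel:398, Nova:593 → nearest is Mira
(3, 2, -6) — d² to each: Mira:110, Orion:99, Kappa:122, Lyra:137, Pavo:286, Rigel:177, Nova:406 → nearest is Orion
(-9, 4, -6) — d² to each: Mira:94, Orion:147, Kappa:106, Lyra:21, Pavo:290, Rigel:189, Nova:350 → nearest is Lyra
1 of the 6 points has Kappa as nearest.

1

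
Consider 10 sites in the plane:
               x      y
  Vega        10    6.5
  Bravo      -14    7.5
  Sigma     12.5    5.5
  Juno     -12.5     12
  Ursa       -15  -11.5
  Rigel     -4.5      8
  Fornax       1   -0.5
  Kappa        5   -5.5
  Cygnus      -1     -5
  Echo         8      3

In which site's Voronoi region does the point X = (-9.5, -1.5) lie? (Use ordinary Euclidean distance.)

Since √ is increasing, it suffices to compare squared distances:
d²(X, Vega) = 380.25 + 64 = 444.25
d²(X, Bravo) = 20.25 + 81 = 101.25
d²(X, Sigma) = 484 + 49 = 533
d²(X, Juno) = 9 + 182.25 = 191.25
d²(X, Ursa) = 30.25 + 100 = 130.25
d²(X, Rigel) = 25 + 90.25 = 115.25
d²(X, Fornax) = 110.25 + 1 = 111.25
d²(X, Kappa) = 210.25 + 16 = 226.25
d²(X, Cygnus) = 72.25 + 12.25 = 84.5
d²(X, Echo) = 306.25 + 20.25 = 326.5
The smallest is to Cygnus, so X lies in the Voronoi region of Cygnus.

Cygnus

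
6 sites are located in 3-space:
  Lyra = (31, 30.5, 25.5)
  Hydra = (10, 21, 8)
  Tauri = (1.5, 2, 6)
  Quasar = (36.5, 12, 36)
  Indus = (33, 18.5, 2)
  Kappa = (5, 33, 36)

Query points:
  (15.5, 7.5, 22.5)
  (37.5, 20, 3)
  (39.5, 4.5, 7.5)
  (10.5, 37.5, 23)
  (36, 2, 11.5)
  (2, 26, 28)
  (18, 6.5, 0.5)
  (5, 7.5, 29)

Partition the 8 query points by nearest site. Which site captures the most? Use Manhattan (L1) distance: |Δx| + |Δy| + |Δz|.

(15.5, 7.5, 22.5) — d to each: Lyra:41.5, Hydra:33.5, Tauri:36, Quasar:39, Indus:49, Kappa:49.5 → nearest is Hydra
(37.5, 20, 3) — d to each: Lyra:39.5, Hydra:33.5, Tauri:57, Quasar:42, Indus:7, Kappa:78.5 → nearest is Indus
(39.5, 4.5, 7.5) — d to each: Lyra:52.5, Hydra:46.5, Tauri:42, Quasar:39, Indus:26, Kappa:91.5 → nearest is Indus
(10.5, 37.5, 23) — d to each: Lyra:30, Hydra:32, Tauri:61.5, Quasar:64.5, Indus:62.5, Kappa:23 → nearest is Kappa
(36, 2, 11.5) — d to each: Lyra:47.5, Hydra:48.5, Tauri:40, Quasar:35, Indus:29, Kappa:86.5 → nearest is Indus
(2, 26, 28) — d to each: Lyra:36, Hydra:33, Tauri:46.5, Quasar:56.5, Indus:64.5, Kappa:18 → nearest is Kappa
(18, 6.5, 0.5) — d to each: Lyra:62, Hydra:30, Tauri:26.5, Quasar:59.5, Indus:28.5, Kappa:75 → nearest is Tauri
(5, 7.5, 29) — d to each: Lyra:52.5, Hydra:39.5, Tauri:32, Quasar:43, Indus:66, Kappa:32.5 → nearest is Tauri
Tally — Hydra:1, Tauri:2, Indus:3, Kappa:2. Indus captures the most (3).

Indus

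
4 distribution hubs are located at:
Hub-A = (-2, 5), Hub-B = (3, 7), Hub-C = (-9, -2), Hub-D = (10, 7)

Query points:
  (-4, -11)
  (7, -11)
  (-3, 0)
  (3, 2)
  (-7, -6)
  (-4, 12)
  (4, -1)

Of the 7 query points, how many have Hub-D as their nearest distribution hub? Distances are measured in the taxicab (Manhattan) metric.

(-4, -11) — d to each: Hub-A:18, Hub-B:25, Hub-C:14, Hub-D:32 → nearest is Hub-C
(7, -11) — d to each: Hub-A:25, Hub-B:22, Hub-C:25, Hub-D:21 → nearest is Hub-D
(-3, 0) — d to each: Hub-A:6, Hub-B:13, Hub-C:8, Hub-D:20 → nearest is Hub-A
(3, 2) — d to each: Hub-A:8, Hub-B:5, Hub-C:16, Hub-D:12 → nearest is Hub-B
(-7, -6) — d to each: Hub-A:16, Hub-B:23, Hub-C:6, Hub-D:30 → nearest is Hub-C
(-4, 12) — d to each: Hub-A:9, Hub-B:12, Hub-C:19, Hub-D:19 → nearest is Hub-A
(4, -1) — d to each: Hub-A:12, Hub-B:9, Hub-C:14, Hub-D:14 → nearest is Hub-B
1 of the 7 points has Hub-D as nearest.

1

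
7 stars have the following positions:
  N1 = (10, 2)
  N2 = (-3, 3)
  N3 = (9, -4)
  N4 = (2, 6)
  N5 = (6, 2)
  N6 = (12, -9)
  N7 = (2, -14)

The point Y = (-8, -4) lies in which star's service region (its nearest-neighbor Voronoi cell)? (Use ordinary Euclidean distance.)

N2

Since √ is increasing, it suffices to compare squared distances:
|YN1|² = (-8−10)² + (-4−2)² = 324 + 36 = 360
|YN2|² = (-8−(-3))² + (-4−3)² = 25 + 49 = 74
|YN3|² = (-8−9)² + (-4−(-4))² = 289 + 0 = 289
|YN4|² = (-8−2)² + (-4−6)² = 100 + 100 = 200
|YN5|² = (-8−6)² + (-4−2)² = 196 + 36 = 232
|YN6|² = (-8−12)² + (-4−(-9))² = 400 + 25 = 425
|YN7|² = (-8−2)² + (-4−(-14))² = 100 + 100 = 200
The smallest is to N2, so Y lies in the Voronoi region of N2.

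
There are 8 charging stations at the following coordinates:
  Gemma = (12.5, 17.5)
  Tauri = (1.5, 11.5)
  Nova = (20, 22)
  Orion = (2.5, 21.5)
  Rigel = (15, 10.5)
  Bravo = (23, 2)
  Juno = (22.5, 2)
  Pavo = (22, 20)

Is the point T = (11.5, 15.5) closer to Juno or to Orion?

Orion

Compare squared distances:
d²(T, Juno) = (11.5−22.5)² + (15.5−2)² = 121 + 182.25 = 303.25
d²(T, Orion) = (11.5−2.5)² + (15.5−21.5)² = 81 + 36 = 117
303.25 > 117, so Orion is closer.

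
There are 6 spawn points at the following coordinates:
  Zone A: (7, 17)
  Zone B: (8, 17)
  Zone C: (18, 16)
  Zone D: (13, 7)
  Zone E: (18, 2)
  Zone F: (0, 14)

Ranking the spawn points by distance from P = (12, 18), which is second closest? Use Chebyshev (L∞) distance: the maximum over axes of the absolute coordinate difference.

d(P, Zone A) = max(5, 1) = 5
d(P, Zone B) = max(4, 1) = 4
d(P, Zone C) = max(6, 2) = 6
d(P, Zone D) = max(1, 11) = 11
d(P, Zone E) = max(6, 16) = 16
d(P, Zone F) = max(12, 4) = 12
Sorted ascending: Zone B, Zone A, Zone C, … — the second-nearest is Zone A.

Zone A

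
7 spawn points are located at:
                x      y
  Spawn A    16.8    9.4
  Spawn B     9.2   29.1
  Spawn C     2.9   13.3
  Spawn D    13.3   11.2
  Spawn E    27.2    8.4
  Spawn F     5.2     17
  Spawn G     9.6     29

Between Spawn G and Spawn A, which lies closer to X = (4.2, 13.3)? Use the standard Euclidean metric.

Compare squared distances:
d²(X, Spawn G) = (4.2−9.6)² + (13.3−29)² = 29.16 + 246.49 = 275.65
d²(X, Spawn A) = (4.2−16.8)² + (13.3−9.4)² = 158.76 + 15.21 = 173.97
275.65 > 173.97, so Spawn A is closer.

Spawn A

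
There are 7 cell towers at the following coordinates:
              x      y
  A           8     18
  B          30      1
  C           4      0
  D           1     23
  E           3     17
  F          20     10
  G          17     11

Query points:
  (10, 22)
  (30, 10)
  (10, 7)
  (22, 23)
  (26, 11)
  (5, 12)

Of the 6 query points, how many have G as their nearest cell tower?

2

(10, 22) — d² to each: A:20, B:841, C:520, D:82, E:74, F:244, G:170 → nearest is A
(30, 10) — d² to each: A:548, B:81, C:776, D:1010, E:778, F:100, G:170 → nearest is B
(10, 7) — d² to each: A:125, B:436, C:85, D:337, E:149, F:109, G:65 → nearest is G
(22, 23) — d² to each: A:221, B:548, C:853, D:441, E:397, F:173, G:169 → nearest is G
(26, 11) — d² to each: A:373, B:116, C:605, D:769, E:565, F:37, G:81 → nearest is F
(5, 12) — d² to each: A:45, B:746, C:145, D:137, E:29, F:229, G:145 → nearest is E
2 of the 6 points have G as nearest.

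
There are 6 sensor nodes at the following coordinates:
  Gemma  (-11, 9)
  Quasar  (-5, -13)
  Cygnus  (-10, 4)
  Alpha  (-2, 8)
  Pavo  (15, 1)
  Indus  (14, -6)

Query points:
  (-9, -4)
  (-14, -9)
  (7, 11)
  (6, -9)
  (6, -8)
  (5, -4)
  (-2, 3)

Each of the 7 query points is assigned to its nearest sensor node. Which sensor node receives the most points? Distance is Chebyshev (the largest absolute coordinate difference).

(-9, -4) — d to each: Gemma:13, Quasar:9, Cygnus:8, Alpha:12, Pavo:24, Indus:23 → nearest is Cygnus
(-14, -9) — d to each: Gemma:18, Quasar:9, Cygnus:13, Alpha:17, Pavo:29, Indus:28 → nearest is Quasar
(7, 11) — d to each: Gemma:18, Quasar:24, Cygnus:17, Alpha:9, Pavo:10, Indus:17 → nearest is Alpha
(6, -9) — d to each: Gemma:18, Quasar:11, Cygnus:16, Alpha:17, Pavo:10, Indus:8 → nearest is Indus
(6, -8) — d to each: Gemma:17, Quasar:11, Cygnus:16, Alpha:16, Pavo:9, Indus:8 → nearest is Indus
(5, -4) — d to each: Gemma:16, Quasar:10, Cygnus:15, Alpha:12, Pavo:10, Indus:9 → nearest is Indus
(-2, 3) — d to each: Gemma:9, Quasar:16, Cygnus:8, Alpha:5, Pavo:17, Indus:16 → nearest is Alpha
Tally — Quasar:1, Cygnus:1, Alpha:2, Indus:3. Indus captures the most (3).

Indus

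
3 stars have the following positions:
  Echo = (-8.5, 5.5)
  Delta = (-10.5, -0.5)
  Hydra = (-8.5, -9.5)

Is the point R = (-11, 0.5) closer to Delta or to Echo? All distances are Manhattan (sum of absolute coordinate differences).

Delta

d(R, Delta) = |-11−(-10.5)| + |0.5−(-0.5)| = 0.5 + 1 = 1.5
d(R, Echo) = |-11−(-8.5)| + |0.5−5.5| = 2.5 + 5 = 7.5
1.5 < 7.5, so Delta is closer.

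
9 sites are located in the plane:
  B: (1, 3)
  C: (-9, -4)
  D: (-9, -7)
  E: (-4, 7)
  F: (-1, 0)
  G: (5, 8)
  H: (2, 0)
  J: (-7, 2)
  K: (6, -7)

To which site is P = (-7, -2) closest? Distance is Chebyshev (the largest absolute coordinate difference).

d(P,B) = max(8, 5) = 8
d(P,C) = max(2, 2) = 2
d(P,D) = max(2, 5) = 5
d(P,E) = max(3, 9) = 9
d(P,F) = max(6, 2) = 6
d(P,G) = max(12, 10) = 12
d(P,H) = max(9, 2) = 9
d(P,J) = max(0, 4) = 4
d(P,K) = max(13, 5) = 13
C is nearest.

C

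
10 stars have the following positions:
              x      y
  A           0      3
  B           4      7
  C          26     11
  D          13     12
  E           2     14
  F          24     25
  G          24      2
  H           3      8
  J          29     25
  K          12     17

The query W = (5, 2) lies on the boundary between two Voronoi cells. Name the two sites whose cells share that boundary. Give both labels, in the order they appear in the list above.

Squared distances from W to each site:
|WA|² = 25 + 1 = 26
|WB|² = 1 + 25 = 26
|WC|² = 441 + 81 = 522
|WD|² = 64 + 100 = 164
|WE|² = 9 + 144 = 153
|WF|² = 361 + 529 = 890
|WG|² = 361 + 0 = 361
|WH|² = 4 + 36 = 40
|WJ|² = 576 + 529 = 1105
|WK|² = 49 + 225 = 274
W is equidistant from A and B (both at squared distance 26), and every other site is strictly farther — so W lies on the A–B Voronoi edge.

A and B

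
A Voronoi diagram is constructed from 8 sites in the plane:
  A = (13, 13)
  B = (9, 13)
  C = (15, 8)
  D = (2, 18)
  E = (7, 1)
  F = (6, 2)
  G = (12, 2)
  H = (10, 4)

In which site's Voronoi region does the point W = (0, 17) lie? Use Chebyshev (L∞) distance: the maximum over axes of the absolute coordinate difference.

d(W,A) = max(13, 4) = 13
d(W,B) = max(9, 4) = 9
d(W,C) = max(15, 9) = 15
d(W,D) = max(2, 1) = 2
d(W,E) = max(7, 16) = 16
d(W,F) = max(6, 15) = 15
d(W,G) = max(12, 15) = 15
d(W,H) = max(10, 13) = 13
Minimum is at D.

D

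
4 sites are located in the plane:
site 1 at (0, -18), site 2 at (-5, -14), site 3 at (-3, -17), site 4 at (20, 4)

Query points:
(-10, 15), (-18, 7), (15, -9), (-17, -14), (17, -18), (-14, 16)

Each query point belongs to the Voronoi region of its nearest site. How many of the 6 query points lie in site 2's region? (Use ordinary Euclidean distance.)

4

(-10, 15) — d² to each: site 1:1189, site 2:866, site 3:1073, site 4:1021 → nearest is site 2
(-18, 7) — d² to each: site 1:949, site 2:610, site 3:801, site 4:1453 → nearest is site 2
(15, -9) — d² to each: site 1:306, site 2:425, site 3:388, site 4:194 → nearest is site 4
(-17, -14) — d² to each: site 1:305, site 2:144, site 3:205, site 4:1693 → nearest is site 2
(17, -18) — d² to each: site 1:289, site 2:500, site 3:401, site 4:493 → nearest is site 1
(-14, 16) — d² to each: site 1:1352, site 2:981, site 3:1210, site 4:1300 → nearest is site 2
4 of the 6 points have site 2 as nearest.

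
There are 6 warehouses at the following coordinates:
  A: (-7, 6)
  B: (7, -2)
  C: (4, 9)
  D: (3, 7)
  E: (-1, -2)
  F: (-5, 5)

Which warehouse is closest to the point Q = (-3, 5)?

F

Since √ is increasing, it suffices to compare squared distances:
|QA|² = 16 + 1 = 17
|QB|² = 100 + 49 = 149
|QC|² = 49 + 16 = 65
|QD|² = 36 + 4 = 40
|QE|² = 4 + 49 = 53
|QF|² = 4 + 0 = 4
Minimum is at F.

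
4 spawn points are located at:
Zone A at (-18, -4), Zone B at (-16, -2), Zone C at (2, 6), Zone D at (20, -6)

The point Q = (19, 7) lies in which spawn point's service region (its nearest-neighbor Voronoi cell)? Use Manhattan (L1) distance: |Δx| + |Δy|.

d(Q, Zone A) = |19−(-18)| + |7−(-4)| = 37 + 11 = 48
d(Q, Zone B) = |19−(-16)| + |7−(-2)| = 35 + 9 = 44
d(Q, Zone C) = |19−2| + |7−6| = 17 + 1 = 18
d(Q, Zone D) = |19−20| + |7−(-6)| = 1 + 13 = 14
The smallest is to Zone D, so Q lies in the Voronoi region of Zone D.

Zone D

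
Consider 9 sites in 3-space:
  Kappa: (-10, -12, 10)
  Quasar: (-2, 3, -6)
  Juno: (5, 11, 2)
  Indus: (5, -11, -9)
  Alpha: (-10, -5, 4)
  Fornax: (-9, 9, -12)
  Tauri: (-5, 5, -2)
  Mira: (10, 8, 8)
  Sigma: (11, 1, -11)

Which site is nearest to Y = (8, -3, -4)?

Compare squared distances (the ordering matches that of the actual distances):
d²(Y, Kappa) = (8−(-10))² + (-3−(-12))² + (-4−10)² = 324 + 81 + 196 = 601
d²(Y, Quasar) = (8−(-2))² + (-3−3)² + (-4−(-6))² = 100 + 36 + 4 = 140
d²(Y, Juno) = (8−5)² + (-3−11)² + (-4−2)² = 9 + 196 + 36 = 241
d²(Y, Indus) = (8−5)² + (-3−(-11))² + (-4−(-9))² = 9 + 64 + 25 = 98
d²(Y, Alpha) = (8−(-10))² + (-3−(-5))² + (-4−4)² = 324 + 4 + 64 = 392
d²(Y, Fornax) = (8−(-9))² + (-3−9)² + (-4−(-12))² = 289 + 144 + 64 = 497
d²(Y, Tauri) = (8−(-5))² + (-3−5)² + (-4−(-2))² = 169 + 64 + 4 = 237
d²(Y, Mira) = (8−10)² + (-3−8)² + (-4−8)² = 4 + 121 + 144 = 269
d²(Y, Sigma) = (8−11)² + (-3−1)² + (-4−(-11))² = 9 + 16 + 49 = 74
The smallest is to Sigma, so Y lies in the Voronoi region of Sigma.

Sigma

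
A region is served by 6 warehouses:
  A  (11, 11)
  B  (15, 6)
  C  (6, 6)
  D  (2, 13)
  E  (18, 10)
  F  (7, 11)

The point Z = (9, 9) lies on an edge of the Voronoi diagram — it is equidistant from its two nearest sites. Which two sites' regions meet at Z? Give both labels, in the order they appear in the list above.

Squared distances from Z to each site:
|ZA|² = (9−11)² + (9−11)² = 4 + 4 = 8
|ZB|² = (9−15)² + (9−6)² = 36 + 9 = 45
|ZC|² = (9−6)² + (9−6)² = 9 + 9 = 18
|ZD|² = (9−2)² + (9−13)² = 49 + 16 = 65
|ZE|² = (9−18)² + (9−10)² = 81 + 1 = 82
|ZF|² = (9−7)² + (9−11)² = 4 + 4 = 8
Z is equidistant from A and F (both at squared distance 8), and every other site is strictly farther — so Z lies on the A–F Voronoi edge.

A and F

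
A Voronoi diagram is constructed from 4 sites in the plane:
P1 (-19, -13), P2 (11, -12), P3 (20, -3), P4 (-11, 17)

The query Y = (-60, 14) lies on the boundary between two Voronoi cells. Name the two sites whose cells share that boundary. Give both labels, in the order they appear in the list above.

P1 and P4

Squared distances from Y to each site:
|YP1|² = (-60−(-19))² + (14−(-13))² = 1681 + 729 = 2410
|YP2|² = (-60−11)² + (14−(-12))² = 5041 + 676 = 5717
|YP3|² = (-60−20)² + (14−(-3))² = 6400 + 289 = 6689
|YP4|² = (-60−(-11))² + (14−17)² = 2401 + 9 = 2410
Y is equidistant from P1 and P4 (both at squared distance 2410), and every other site is strictly farther — so Y lies on the P1–P4 Voronoi edge.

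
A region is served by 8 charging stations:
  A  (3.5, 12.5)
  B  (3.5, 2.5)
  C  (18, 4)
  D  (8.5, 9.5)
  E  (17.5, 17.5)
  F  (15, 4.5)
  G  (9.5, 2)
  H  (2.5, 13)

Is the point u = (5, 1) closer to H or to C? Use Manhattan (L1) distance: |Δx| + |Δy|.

d(u,H) = |5−2.5| + |1−13| = 2.5 + 12 = 14.5
d(u,C) = |5−18| + |1−4| = 13 + 3 = 16
14.5 < 16, so H is closer.

H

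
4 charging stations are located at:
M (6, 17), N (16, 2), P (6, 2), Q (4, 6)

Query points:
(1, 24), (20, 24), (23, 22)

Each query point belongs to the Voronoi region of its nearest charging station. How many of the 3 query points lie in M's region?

3

(1, 24) — d² to each: M:74, N:709, P:509, Q:333 → nearest is M
(20, 24) — d² to each: M:245, N:500, P:680, Q:580 → nearest is M
(23, 22) — d² to each: M:314, N:449, P:689, Q:617 → nearest is M
3 of the 3 points have M as nearest.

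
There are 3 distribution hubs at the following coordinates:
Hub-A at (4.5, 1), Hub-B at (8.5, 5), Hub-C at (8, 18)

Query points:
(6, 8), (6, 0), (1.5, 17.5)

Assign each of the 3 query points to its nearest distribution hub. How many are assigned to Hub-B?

(6, 8) — d² to each: Hub-A:51.25, Hub-B:15.25, Hub-C:104 → nearest is Hub-B
(6, 0) — d² to each: Hub-A:3.25, Hub-B:31.25, Hub-C:328 → nearest is Hub-A
(1.5, 17.5) — d² to each: Hub-A:281.25, Hub-B:205.25, Hub-C:42.5 → nearest is Hub-C
1 of the 3 points has Hub-B as nearest.

1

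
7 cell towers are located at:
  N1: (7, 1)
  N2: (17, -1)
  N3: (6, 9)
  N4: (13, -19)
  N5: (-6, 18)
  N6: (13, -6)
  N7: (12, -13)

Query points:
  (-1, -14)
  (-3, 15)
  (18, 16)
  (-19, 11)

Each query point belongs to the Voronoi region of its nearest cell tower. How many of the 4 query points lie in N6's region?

(-1, -14) — d² to each: N1:289, N2:493, N3:578, N4:221, N5:1049, N6:260, N7:170 → nearest is N7
(-3, 15) — d² to each: N1:296, N2:656, N3:117, N4:1412, N5:18, N6:697, N7:1009 → nearest is N5
(18, 16) — d² to each: N1:346, N2:290, N3:193, N4:1250, N5:580, N6:509, N7:877 → nearest is N3
(-19, 11) — d² to each: N1:776, N2:1440, N3:629, N4:1924, N5:218, N6:1313, N7:1537 → nearest is N5
0 of the 4 points have N6 as nearest.

0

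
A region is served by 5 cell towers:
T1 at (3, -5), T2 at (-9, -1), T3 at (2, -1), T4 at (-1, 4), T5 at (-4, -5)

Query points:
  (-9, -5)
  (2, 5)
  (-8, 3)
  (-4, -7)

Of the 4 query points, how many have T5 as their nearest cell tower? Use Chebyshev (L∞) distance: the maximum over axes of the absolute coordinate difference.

1

(-9, -5) — d to each: T1:12, T2:4, T3:11, T4:9, T5:5 → nearest is T2
(2, 5) — d to each: T1:10, T2:11, T3:6, T4:3, T5:10 → nearest is T4
(-8, 3) — d to each: T1:11, T2:4, T3:10, T4:7, T5:8 → nearest is T2
(-4, -7) — d to each: T1:7, T2:6, T3:6, T4:11, T5:2 → nearest is T5
1 of the 4 points has T5 as nearest.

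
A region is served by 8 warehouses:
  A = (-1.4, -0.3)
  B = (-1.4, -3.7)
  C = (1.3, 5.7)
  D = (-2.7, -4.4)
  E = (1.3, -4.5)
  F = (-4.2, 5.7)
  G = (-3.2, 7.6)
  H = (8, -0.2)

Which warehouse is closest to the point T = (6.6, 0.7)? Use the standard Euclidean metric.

H

Since √ is increasing, it suffices to compare squared distances:
|TA|² = 64 + 1 = 65
|TB|² = 64 + 19.36 = 83.36
|TC|² = 28.09 + 25 = 53.09
|TD|² = 86.49 + 26.01 = 112.5
|TE|² = 28.09 + 27.04 = 55.13
|TF|² = 116.64 + 25 = 141.64
|TG|² = 96.04 + 47.61 = 143.65
|TH|² = 1.96 + 0.81 = 2.77
H is nearest.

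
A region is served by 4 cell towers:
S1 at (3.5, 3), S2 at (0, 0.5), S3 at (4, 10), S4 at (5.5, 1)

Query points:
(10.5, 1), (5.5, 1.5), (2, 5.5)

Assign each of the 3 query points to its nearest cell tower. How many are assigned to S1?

(10.5, 1) — d² to each: S1:53, S2:110.5, S3:123.25, S4:25 → nearest is S4
(5.5, 1.5) — d² to each: S1:6.25, S2:31.25, S3:74.5, S4:0.25 → nearest is S4
(2, 5.5) — d² to each: S1:8.5, S2:29, S3:24.25, S4:32.5 → nearest is S1
1 of the 3 points has S1 as nearest.

1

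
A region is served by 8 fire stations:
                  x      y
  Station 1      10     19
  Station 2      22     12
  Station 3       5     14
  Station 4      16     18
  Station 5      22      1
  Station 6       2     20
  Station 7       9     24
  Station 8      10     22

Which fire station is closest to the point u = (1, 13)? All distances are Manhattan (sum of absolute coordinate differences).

Station 3

d(u, Station 1) = |1−10| + |13−19| = 9 + 6 = 15
d(u, Station 2) = |1−22| + |13−12| = 21 + 1 = 22
d(u, Station 3) = |1−5| + |13−14| = 4 + 1 = 5
d(u, Station 4) = |1−16| + |13−18| = 15 + 5 = 20
d(u, Station 5) = |1−22| + |13−1| = 21 + 12 = 33
d(u, Station 6) = |1−2| + |13−20| = 1 + 7 = 8
d(u, Station 7) = |1−9| + |13−24| = 8 + 11 = 19
d(u, Station 8) = |1−10| + |13−22| = 9 + 9 = 18
Minimum is at Station 3.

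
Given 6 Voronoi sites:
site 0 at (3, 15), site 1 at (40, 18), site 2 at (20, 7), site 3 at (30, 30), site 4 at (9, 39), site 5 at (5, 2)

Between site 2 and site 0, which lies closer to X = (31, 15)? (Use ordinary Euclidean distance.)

site 2

Compare squared distances:
d²(X, site 2) = (31−20)² + (15−7)² = 121 + 64 = 185
d²(X, site 0) = (31−3)² + (15−15)² = 784 + 0 = 784
185 < 784, so site 2 is closer.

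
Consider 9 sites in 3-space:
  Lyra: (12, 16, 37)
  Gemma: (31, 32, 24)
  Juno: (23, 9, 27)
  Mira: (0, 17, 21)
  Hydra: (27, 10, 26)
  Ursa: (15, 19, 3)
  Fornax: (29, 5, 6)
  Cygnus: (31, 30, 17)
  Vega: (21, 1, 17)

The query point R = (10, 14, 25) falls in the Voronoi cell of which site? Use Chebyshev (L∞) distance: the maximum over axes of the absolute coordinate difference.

Mira

d(R, Lyra) = max(2, 2, 12) = 12
d(R, Gemma) = max(21, 18, 1) = 21
d(R, Juno) = max(13, 5, 2) = 13
d(R, Mira) = max(10, 3, 4) = 10
d(R, Hydra) = max(17, 4, 1) = 17
d(R, Ursa) = max(5, 5, 22) = 22
d(R, Fornax) = max(19, 9, 19) = 19
d(R, Cygnus) = max(21, 16, 8) = 21
d(R, Vega) = max(11, 13, 8) = 13
The smallest is to Mira, so R lies in the Voronoi region of Mira.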